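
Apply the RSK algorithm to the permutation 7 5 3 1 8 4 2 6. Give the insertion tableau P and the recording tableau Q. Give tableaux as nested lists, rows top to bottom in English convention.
P = [[1, 2, 6], [3, 4], [5, 8], [7]], Q = [[1, 5, 8], [2, 6], [3, 7], [4]]

Insert each entry of the permutation into P by Schensted row insertion, recording in Q the position of each new cell.

Insert 7: appended to row 1. P = [[7]].
Insert 5: 5 bumps 7 from row 1; 7 starts row 2. P = [[5], [7]].
Insert 3: 3 bumps 5 from row 1; 5 bumps 7 from row 2; 7 starts row 3. P = [[3], [5], [7]].
Insert 1: 1 bumps 3 from row 1; 3 bumps 5 from row 2; 5 bumps 7 from row 3; 7 starts row 4. P = [[1], [3], [5], [7]].
Insert 8: appended to row 1. P = [[1, 8], [3], [5], [7]].
Insert 4: 4 bumps 8 from row 1; 8 appends to row 2. P = [[1, 4], [3, 8], [5], [7]].
Insert 2: 2 bumps 4 from row 1; 4 bumps 8 from row 2; 8 appends to row 3. P = [[1, 2], [3, 4], [5, 8], [7]].
Insert 6: appended to row 1. P = [[1, 2, 6], [3, 4], [5, 8], [7]].

So P = [[1, 2, 6], [3, 4], [5, 8], [7]], Q = [[1, 5, 8], [2, 6], [3, 7], [4]].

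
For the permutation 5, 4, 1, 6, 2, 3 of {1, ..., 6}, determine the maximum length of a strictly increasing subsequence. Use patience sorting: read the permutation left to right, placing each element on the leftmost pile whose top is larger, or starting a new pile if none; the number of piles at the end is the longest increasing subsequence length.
3

5: new pile. tops = [5]
4: onto pile 1 (replacing 5). tops = [4]
1: onto pile 1 (replacing 4). tops = [1]
6: new pile. tops = [1, 6]
2: onto pile 2 (replacing 6). tops = [1, 2]
3: new pile. tops = [1, 2, 3]

3 piles, so the longest increasing subsequence has length 3.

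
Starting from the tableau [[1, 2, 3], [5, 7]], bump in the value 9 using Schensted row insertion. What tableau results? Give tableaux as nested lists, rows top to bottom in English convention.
[[1, 2, 3, 9], [5, 7]]

9 is larger than every entry of row 1, so it is appended to row 1. The new tableau is [[1, 2, 3, 9], [5, 7]].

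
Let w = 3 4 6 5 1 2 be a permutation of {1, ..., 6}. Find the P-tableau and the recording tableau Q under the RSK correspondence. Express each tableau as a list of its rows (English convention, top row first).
P = [[1, 2, 5], [3, 4], [6]], Q = [[1, 2, 3], [4, 6], [5]]

Insert each entry of the permutation into P by Schensted row insertion, recording in Q the position of each new cell.

Insert 3: appended to row 1. P = [[3]], Q = [[1]].
Insert 4: appended to row 1. P = [[3, 4]], Q = [[1, 2]].
Insert 6: appended to row 1. P = [[3, 4, 6]], Q = [[1, 2, 3]].
Insert 5: 5 bumps 6 from row 1; 6 starts row 2. P = [[3, 4, 5], [6]], Q = [[1, 2, 3], [4]].
Insert 1: 1 bumps 3 from row 1; 3 bumps 6 from row 2; 6 starts row 3. P = [[1, 4, 5], [3], [6]], Q = [[1, 2, 3], [4], [5]].
Insert 2: 2 bumps 4 from row 1; 4 appends to row 2. P = [[1, 2, 5], [3, 4], [6]], Q = [[1, 2, 3], [4, 6], [5]].

So P = [[1, 2, 5], [3, 4], [6]], Q = [[1, 2, 3], [4, 6], [5]].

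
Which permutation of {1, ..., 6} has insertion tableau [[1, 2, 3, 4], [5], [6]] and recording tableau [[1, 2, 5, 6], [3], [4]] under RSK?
1 6 5 2 3 4

Reverse RSK: for i = n, n-1, ..., 1, locate i in Q, remove the corresponding corner cell from P, and reverse-bump its entry up through P; the value ejected from row 1 is w(i).

So w = 1 6 5 2 3 4.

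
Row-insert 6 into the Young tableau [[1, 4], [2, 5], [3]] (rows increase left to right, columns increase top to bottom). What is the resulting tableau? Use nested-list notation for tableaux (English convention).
6 is larger than every entry of row 1, so it is appended to row 1. The new tableau is [[1, 4, 6], [2, 5], [3]].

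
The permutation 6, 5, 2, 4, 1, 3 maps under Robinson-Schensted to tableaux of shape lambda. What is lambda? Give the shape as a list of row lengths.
[2, 2, 1, 1]

RSK row insertion gives P = [[1, 3], [2, 4], [5], [6]], which has shape [2, 2, 1, 1].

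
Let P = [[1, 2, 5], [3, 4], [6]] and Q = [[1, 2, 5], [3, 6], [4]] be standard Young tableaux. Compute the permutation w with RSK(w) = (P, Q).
3 6 4 1 5 2

Reverse the RSK construction: for i from n down to 1, find the cell of Q containing i, remove the entry at that cell from P, and reverse-bump it up through P; the value ejected from row 1 is w(i).

Step i=6: Q has 6 at row 2, column 2; remove 4 from row 2 of P and reverse-bump: 4 enters row 1 and ejects 2. So w(6) = 2. P is now [[1, 4, 5], [3], [6]].
Step i=5: Q has 5 at row 1, column 3; remove that cell from P, ejecting 5. So w(5) = 5. P is now [[1, 4], [3], [6]].
Step i=4: Q has 4 at row 3, column 1; remove 6 from row 3 of P and reverse-bump: 6 enters row 2 and ejects 3; 3 enters row 1 and ejects 1. So w(4) = 1. P is now [[3, 4], [6]].
Step i=3: Q has 3 at row 2, column 1; remove 6 from row 2 of P and reverse-bump: 6 enters row 1 and ejects 4. So w(3) = 4. P is now [[3, 6]].
Step i=2: Q has 2 at row 1, column 2; remove that cell from P, ejecting 6. So w(2) = 6. P is now [[3]].
Step i=1: Q has 1 at row 1, column 1; remove that cell from P, ejecting 3. So w(1) = 3. P is now [].

So w = 3 6 4 1 5 2.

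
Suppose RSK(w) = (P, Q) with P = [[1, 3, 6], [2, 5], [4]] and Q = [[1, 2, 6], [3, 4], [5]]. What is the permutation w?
4 5 2 3 1 6

Reverse the RSK construction: for i from n down to 1, find the cell of Q containing i, remove the entry at that cell from P, and reverse-bump it up through P; the value ejected from row 1 is w(i).

Step i=6: Q has 6 at row 1, column 3; remove that cell from P, ejecting 6. So w(6) = 6. P is now [[1, 3], [2, 5], [4]].
Step i=5: Q has 5 at row 3, column 1; remove 4 from row 3 of P and reverse-bump: 4 enters row 2 and ejects 2; 2 enters row 1 and ejects 1. So w(5) = 1. P is now [[2, 3], [4, 5]].
Step i=4: Q has 4 at row 2, column 2; remove 5 from row 2 of P and reverse-bump: 5 enters row 1 and ejects 3. So w(4) = 3. P is now [[2, 5], [4]].
Step i=3: Q has 3 at row 2, column 1; remove 4 from row 2 of P and reverse-bump: 4 enters row 1 and ejects 2. So w(3) = 2. P is now [[4, 5]].
Step i=2: Q has 2 at row 1, column 2; remove that cell from P, ejecting 5. So w(2) = 5. P is now [[4]].
Step i=1: Q has 1 at row 1, column 1; remove that cell from P, ejecting 4. So w(1) = 4. P is now [].

So w = 4 5 2 3 1 6.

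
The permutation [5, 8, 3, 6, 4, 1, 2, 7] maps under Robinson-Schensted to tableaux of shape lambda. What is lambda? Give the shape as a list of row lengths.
Row-insert each entry into an empty tableau.

After inserting 5: P = [[5]].
After inserting 8: P = [[5, 8]].
After inserting 3: P = [[3, 8], [5]].
After inserting 6: P = [[3, 6], [5, 8]].
After inserting 4: P = [[3, 4], [5, 6], [8]].
After inserting 1: P = [[1, 4], [3, 6], [5], [8]].
After inserting 2: P = [[1, 2], [3, 4], [5, 6], [8]].
After inserting 7: P = [[1, 2, 7], [3, 4], [5, 6], [8]].

The final insertion tableau P = [[1, 2, 7], [3, 4], [5, 6], [8]] has shape [3, 2, 2, 1].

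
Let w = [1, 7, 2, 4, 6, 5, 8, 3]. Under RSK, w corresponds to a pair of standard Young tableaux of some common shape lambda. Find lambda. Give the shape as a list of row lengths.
RSK row insertion gives P = [[1, 2, 3, 5, 8], [4], [6], [7]], which has shape [5, 1, 1, 1].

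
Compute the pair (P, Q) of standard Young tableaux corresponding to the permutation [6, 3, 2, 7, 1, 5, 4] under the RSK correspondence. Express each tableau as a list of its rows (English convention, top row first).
P = [[1, 4], [2, 5], [3, 7], [6]], Q = [[1, 4], [2, 6], [3, 7], [5]]

Insert each entry of the permutation into P by Schensted row insertion, recording in Q the position of each new cell.

Insert 6: appended to row 1. P = [[6]].
Insert 3: 3 bumps 6 from row 1; 6 starts row 2. P = [[3], [6]].
Insert 2: 2 bumps 3 from row 1; 3 bumps 6 from row 2; 6 starts row 3. P = [[2], [3], [6]].
Insert 7: appended to row 1. P = [[2, 7], [3], [6]].
Insert 1: 1 bumps 2 from row 1; 2 bumps 3 from row 2; 3 bumps 6 from row 3; 6 starts row 4. P = [[1, 7], [2], [3], [6]].
Insert 5: 5 bumps 7 from row 1; 7 appends to row 2. P = [[1, 5], [2, 7], [3], [6]].
Insert 4: 4 bumps 5 from row 1; 5 bumps 7 from row 2; 7 appends to row 3. P = [[1, 4], [2, 5], [3, 7], [6]].

So P = [[1, 4], [2, 5], [3, 7], [6]], Q = [[1, 4], [2, 6], [3, 7], [5]].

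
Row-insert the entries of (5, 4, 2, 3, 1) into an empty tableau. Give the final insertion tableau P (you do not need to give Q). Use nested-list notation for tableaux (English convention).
Insert 5: appended to row 1. P = [[5]].
Insert 4: 4 bumps 5 from row 1; 5 starts row 2. P = [[4], [5]].
Insert 2: 2 bumps 4 from row 1; 4 bumps 5 from row 2; 5 starts row 3. P = [[2], [4], [5]].
Insert 3: appended to row 1. P = [[2, 3], [4], [5]].
Insert 1: 1 bumps 2 from row 1; 2 bumps 4 from row 2; 4 bumps 5 from row 3; 5 starts row 4. P = [[1, 3], [2], [4], [5]].

So P = [[1, 3], [2], [4], [5]].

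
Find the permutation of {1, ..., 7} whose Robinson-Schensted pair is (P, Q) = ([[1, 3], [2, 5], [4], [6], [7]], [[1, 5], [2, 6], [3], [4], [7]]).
7 6 4 2 5 3 1

Reverse the RSK construction: for i from n down to 1, find the cell of Q containing i, remove the entry at that cell from P, and reverse-bump it up through P; the value ejected from row 1 is w(i).

Step i=7: Q has 7 at row 5, column 1; remove 7 from row 5 of P and reverse-bump: 7 enters row 4 and ejects 6; 6 enters row 3 and ejects 4; 4 enters row 2 and ejects 2; 2 enters row 1 and ejects 1. So w(7) = 1. P is now [[2, 3], [4, 5], [6], [7]].
Step i=6: Q has 6 at row 2, column 2; remove 5 from row 2 of P and reverse-bump: 5 enters row 1 and ejects 3. So w(6) = 3. P is now [[2, 5], [4], [6], [7]].
Step i=5: Q has 5 at row 1, column 2; remove that cell from P, ejecting 5. So w(5) = 5. P is now [[2], [4], [6], [7]].
Step i=4: Q has 4 at row 4, column 1; remove 7 from row 4 of P and reverse-bump: 7 enters row 3 and ejects 6; 6 enters row 2 and ejects 4; 4 enters row 1 and ejects 2. So w(4) = 2. P is now [[4], [6], [7]].
Step i=3: Q has 3 at row 3, column 1; remove 7 from row 3 of P and reverse-bump: 7 enters row 2 and ejects 6; 6 enters row 1 and ejects 4. So w(3) = 4. P is now [[6], [7]].
Step i=2: Q has 2 at row 2, column 1; remove 7 from row 2 of P and reverse-bump: 7 enters row 1 and ejects 6. So w(2) = 6. P is now [[7]].
Step i=1: Q has 1 at row 1, column 1; remove that cell from P, ejecting 7. So w(1) = 7. P is now [].

So w = 7 6 4 2 5 3 1.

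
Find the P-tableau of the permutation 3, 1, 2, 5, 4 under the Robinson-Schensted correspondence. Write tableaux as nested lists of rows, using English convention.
Insert 3: appended to row 1. P = [[3]].
Insert 1: 1 bumps 3 from row 1; 3 starts row 2. P = [[1], [3]].
Insert 2: appended to row 1. P = [[1, 2], [3]].
Insert 5: appended to row 1. P = [[1, 2, 5], [3]].
Insert 4: 4 bumps 5 from row 1; 5 appends to row 2. P = [[1, 2, 4], [3, 5]].

So P = [[1, 2, 4], [3, 5]].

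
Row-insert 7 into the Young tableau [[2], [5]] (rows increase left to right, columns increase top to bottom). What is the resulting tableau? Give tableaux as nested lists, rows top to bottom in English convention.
7 is larger than every entry of row 1, so it is appended to row 1. The new tableau is [[2, 7], [5]].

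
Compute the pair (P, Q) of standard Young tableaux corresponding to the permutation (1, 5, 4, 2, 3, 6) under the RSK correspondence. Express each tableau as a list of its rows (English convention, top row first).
P = [[1, 2, 3, 6], [4], [5]], Q = [[1, 2, 5, 6], [3], [4]]

Insert each entry of the permutation into P by Schensted row insertion, recording in Q the position of each new cell.

Insert 1: appended to row 1. P = [[1]].
Insert 5: appended to row 1. P = [[1, 5]].
Insert 4: 4 bumps 5 from row 1; 5 starts row 2. P = [[1, 4], [5]].
Insert 2: 2 bumps 4 from row 1; 4 bumps 5 from row 2; 5 starts row 3. P = [[1, 2], [4], [5]].
Insert 3: appended to row 1. P = [[1, 2, 3], [4], [5]].
Insert 6: appended to row 1. P = [[1, 2, 3, 6], [4], [5]].

So P = [[1, 2, 3, 6], [4], [5]], Q = [[1, 2, 5, 6], [3], [4]].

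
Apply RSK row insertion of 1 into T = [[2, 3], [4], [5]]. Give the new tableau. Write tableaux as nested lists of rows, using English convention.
[[1, 3], [2], [4], [5]]

In row 1, 1 replaces 2 (the leftmost entry greater than 1); 2 is bumped to row 2. In row 2, 2 replaces 4 (the leftmost entry greater than 2); 4 is bumped to row 3. In row 3, 4 replaces 5 (the leftmost entry greater than 4); 5 is bumped to row 4. 5 starts a new row 4. The new tableau is [[1, 3], [2], [4], [5]].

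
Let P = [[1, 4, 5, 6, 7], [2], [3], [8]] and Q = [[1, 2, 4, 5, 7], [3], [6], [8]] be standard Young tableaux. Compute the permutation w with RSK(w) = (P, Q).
3 8 4 5 6 2 7 1

Reverse the RSK construction: for i from n down to 1, find the cell of Q containing i, remove the entry at that cell from P, and reverse-bump it up through P; the value ejected from row 1 is w(i).

Step i=8: Q has 8 at row 4, column 1; remove 8 from row 4 of P and reverse-bump: 8 enters row 3 and ejects 3; 3 enters row 2 and ejects 2; 2 enters row 1 and ejects 1. So w(8) = 1. P is now [[2, 4, 5, 6, 7], [3], [8]].
Step i=7: Q has 7 at row 1, column 5; remove that cell from P, ejecting 7. So w(7) = 7. P is now [[2, 4, 5, 6], [3], [8]].
Step i=6: Q has 6 at row 3, column 1; remove 8 from row 3 of P and reverse-bump: 8 enters row 2 and ejects 3; 3 enters row 1 and ejects 2. So w(6) = 2. P is now [[3, 4, 5, 6], [8]].
Step i=5: Q has 5 at row 1, column 4; remove that cell from P, ejecting 6. So w(5) = 6. P is now [[3, 4, 5], [8]].
Step i=4: Q has 4 at row 1, column 3; remove that cell from P, ejecting 5. So w(4) = 5. P is now [[3, 4], [8]].
Step i=3: Q has 3 at row 2, column 1; remove 8 from row 2 of P and reverse-bump: 8 enters row 1 and ejects 4. So w(3) = 4. P is now [[3, 8]].
Step i=2: Q has 2 at row 1, column 2; remove that cell from P, ejecting 8. So w(2) = 8. P is now [[3]].
Step i=1: Q has 1 at row 1, column 1; remove that cell from P, ejecting 3. So w(1) = 3. P is now [].

So w = 3 8 4 5 6 2 7 1.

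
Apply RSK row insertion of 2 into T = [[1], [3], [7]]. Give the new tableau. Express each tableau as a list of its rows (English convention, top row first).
[[1, 2], [3], [7]]

2 is larger than every entry of row 1, so it is appended to row 1. The new tableau is [[1, 2], [3], [7]].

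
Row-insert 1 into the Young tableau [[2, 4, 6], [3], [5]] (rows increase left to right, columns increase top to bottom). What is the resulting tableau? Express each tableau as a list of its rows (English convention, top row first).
[[1, 4, 6], [2], [3], [5]]

In row 1, 1 replaces 2 (the leftmost entry greater than 1); 2 is bumped to row 2. In row 2, 2 replaces 3 (the leftmost entry greater than 2); 3 is bumped to row 3. In row 3, 3 replaces 5 (the leftmost entry greater than 3); 5 is bumped to row 4. 5 starts a new row 4. The new tableau is [[1, 4, 6], [2], [3], [5]].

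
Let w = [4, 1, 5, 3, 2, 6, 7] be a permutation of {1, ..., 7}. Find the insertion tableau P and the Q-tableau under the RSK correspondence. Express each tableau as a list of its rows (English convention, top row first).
P = [[1, 2, 6, 7], [3, 5], [4]], Q = [[1, 3, 6, 7], [2, 4], [5]]

Insert each entry of the permutation into P by Schensted row insertion, recording in Q the position of each new cell.

Insert 4: appended to row 1. P = [[4]], Q = [[1]].
Insert 1: 1 bumps 4 from row 1; 4 starts row 2. P = [[1], [4]], Q = [[1], [2]].
Insert 5: appended to row 1. P = [[1, 5], [4]], Q = [[1, 3], [2]].
Insert 3: 3 bumps 5 from row 1; 5 appends to row 2. P = [[1, 3], [4, 5]], Q = [[1, 3], [2, 4]].
Insert 2: 2 bumps 3 from row 1; 3 bumps 4 from row 2; 4 starts row 3. P = [[1, 2], [3, 5], [4]], Q = [[1, 3], [2, 4], [5]].
Insert 6: appended to row 1. P = [[1, 2, 6], [3, 5], [4]], Q = [[1, 3, 6], [2, 4], [5]].
Insert 7: appended to row 1. P = [[1, 2, 6, 7], [3, 5], [4]], Q = [[1, 3, 6, 7], [2, 4], [5]].

So P = [[1, 2, 6, 7], [3, 5], [4]], Q = [[1, 3, 6, 7], [2, 4], [5]].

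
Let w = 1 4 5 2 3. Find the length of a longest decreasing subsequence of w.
2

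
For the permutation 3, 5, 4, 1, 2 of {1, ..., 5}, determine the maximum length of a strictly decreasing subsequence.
3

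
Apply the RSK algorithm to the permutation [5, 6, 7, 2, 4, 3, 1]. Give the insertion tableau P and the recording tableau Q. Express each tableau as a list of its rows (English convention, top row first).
Insert each entry of the permutation into P by Schensted row insertion, recording in Q the position of each new cell.

Insert 5: appended to row 1. P = [[5]].
Insert 6: appended to row 1. P = [[5, 6]].
Insert 7: appended to row 1. P = [[5, 6, 7]].
Insert 2: 2 bumps 5 from row 1; 5 starts row 2. P = [[2, 6, 7], [5]].
Insert 4: 4 bumps 6 from row 1; 6 appends to row 2. P = [[2, 4, 7], [5, 6]].
Insert 3: 3 bumps 4 from row 1; 4 bumps 5 from row 2; 5 starts row 3. P = [[2, 3, 7], [4, 6], [5]].
Insert 1: 1 bumps 2 from row 1; 2 bumps 4 from row 2; 4 bumps 5 from row 3; 5 starts row 4. P = [[1, 3, 7], [2, 6], [4], [5]].

So P = [[1, 3, 7], [2, 6], [4], [5]], Q = [[1, 2, 3], [4, 5], [6], [7]].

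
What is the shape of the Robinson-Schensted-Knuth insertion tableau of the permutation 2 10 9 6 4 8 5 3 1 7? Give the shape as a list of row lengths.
[4, 2, 1, 1, 1, 1]

Row-insert each entry into an empty tableau.

After inserting 2: P = [[2]].
After inserting 10: P = [[2, 10]].
After inserting 9: P = [[2, 9], [10]].
After inserting 6: P = [[2, 6], [9], [10]].
After inserting 4: P = [[2, 4], [6], [9], [10]].
After inserting 8: P = [[2, 4, 8], [6], [9], [10]].
After inserting 5: P = [[2, 4, 5], [6, 8], [9], [10]].
After inserting 3: P = [[2, 3, 5], [4, 8], [6], [9], [10]].
After inserting 1: P = [[1, 3, 5], [2, 8], [4], [6], [9], [10]].
After inserting 7: P = [[1, 3, 5, 7], [2, 8], [4], [6], [9], [10]].

The final insertion tableau P = [[1, 3, 5, 7], [2, 8], [4], [6], [9], [10]] has shape [4, 2, 1, 1, 1, 1].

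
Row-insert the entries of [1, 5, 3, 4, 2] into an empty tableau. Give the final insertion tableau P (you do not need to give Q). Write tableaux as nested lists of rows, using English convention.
P = [[1, 2, 4], [3], [5]]

After inserting 1: P = [[1]].
After inserting 5: P = [[1, 5]].
After inserting 3: P = [[1, 3], [5]].
After inserting 4: P = [[1, 3, 4], [5]].
After inserting 2: P = [[1, 2, 4], [3], [5]].

So P = [[1, 2, 4], [3], [5]].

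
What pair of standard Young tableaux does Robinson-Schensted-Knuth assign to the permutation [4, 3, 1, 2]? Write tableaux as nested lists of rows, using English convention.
P = [[1, 2], [3], [4]], Q = [[1, 4], [2], [3]]

Insert each entry of the permutation into P by Schensted row insertion, recording in Q the position of each new cell.

Insert 4: appended to row 1. P = [[4]], Q = [[1]].
Insert 3: 3 bumps 4 from row 1; 4 starts row 2. P = [[3], [4]], Q = [[1], [2]].
Insert 1: 1 bumps 3 from row 1; 3 bumps 4 from row 2; 4 starts row 3. P = [[1], [3], [4]], Q = [[1], [2], [3]].
Insert 2: appended to row 1. P = [[1, 2], [3], [4]], Q = [[1, 4], [2], [3]].

So P = [[1, 2], [3], [4]], Q = [[1, 4], [2], [3]].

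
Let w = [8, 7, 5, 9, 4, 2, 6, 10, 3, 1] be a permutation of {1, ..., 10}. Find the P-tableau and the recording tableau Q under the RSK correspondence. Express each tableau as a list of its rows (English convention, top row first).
P = [[1, 3, 10], [2, 6], [4, 9], [5], [7], [8]], Q = [[1, 4, 8], [2, 7], [3, 9], [5], [6], [10]]

Insert each entry of the permutation into P by Schensted row insertion, recording in Q the position of each new cell.

Insert 8: appended to row 1. P = [[8]].
Insert 7: 7 bumps 8 from row 1; 8 starts row 2. P = [[7], [8]].
Insert 5: 5 bumps 7 from row 1; 7 bumps 8 from row 2; 8 starts row 3. P = [[5], [7], [8]].
Insert 9: appended to row 1. P = [[5, 9], [7], [8]].
Insert 4: 4 bumps 5 from row 1; 5 bumps 7 from row 2; 7 bumps 8 from row 3; 8 starts row 4. P = [[4, 9], [5], [7], [8]].
Insert 2: 2 bumps 4 from row 1; 4 bumps 5 from row 2; 5 bumps 7 from row 3; 7 bumps 8 from row 4; 8 starts row 5. P = [[2, 9], [4], [5], [7], [8]].
Insert 6: 6 bumps 9 from row 1; 9 appends to row 2. P = [[2, 6], [4, 9], [5], [7], [8]].
Insert 10: appended to row 1. P = [[2, 6, 10], [4, 9], [5], [7], [8]].
Insert 3: 3 bumps 6 from row 1; 6 bumps 9 from row 2; 9 appends to row 3. P = [[2, 3, 10], [4, 6], [5, 9], [7], [8]].
Insert 1: 1 bumps 2 from row 1; 2 bumps 4 from row 2; 4 bumps 5 from row 3; 5 bumps 7 from row 4; 7 bumps 8 from row 5; 8 starts row 6. P = [[1, 3, 10], [2, 6], [4, 9], [5], [7], [8]].

So P = [[1, 3, 10], [2, 6], [4, 9], [5], [7], [8]], Q = [[1, 4, 8], [2, 7], [3, 9], [5], [6], [10]].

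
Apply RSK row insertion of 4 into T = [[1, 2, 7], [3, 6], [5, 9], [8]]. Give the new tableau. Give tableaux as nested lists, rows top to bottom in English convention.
[[1, 2, 4], [3, 6, 7], [5, 9], [8]]

In row 1, 4 replaces 7 (the leftmost entry greater than 4); 7 is bumped to row 2. 7 is appended to row 2. The new tableau is [[1, 2, 4], [3, 6, 7], [5, 9], [8]].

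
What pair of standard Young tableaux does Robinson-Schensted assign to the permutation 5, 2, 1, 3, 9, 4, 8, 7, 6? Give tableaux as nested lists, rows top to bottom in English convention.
P = [[1, 3, 4, 6], [2, 7], [5, 8], [9]], Q = [[1, 4, 5, 7], [2, 6], [3, 8], [9]]

Insert each entry of the permutation into P by Schensted row insertion, recording in Q the position of each new cell.

Insert 5: appended to row 1. P = [[5]], Q = [[1]].
Insert 2: 2 bumps 5 from row 1; 5 starts row 2. P = [[2], [5]], Q = [[1], [2]].
Insert 1: 1 bumps 2 from row 1; 2 bumps 5 from row 2; 5 starts row 3. P = [[1], [2], [5]], Q = [[1], [2], [3]].
Insert 3: appended to row 1. P = [[1, 3], [2], [5]], Q = [[1, 4], [2], [3]].
Insert 9: appended to row 1. P = [[1, 3, 9], [2], [5]], Q = [[1, 4, 5], [2], [3]].
Insert 4: 4 bumps 9 from row 1; 9 appends to row 2. P = [[1, 3, 4], [2, 9], [5]], Q = [[1, 4, 5], [2, 6], [3]].
Insert 8: appended to row 1. P = [[1, 3, 4, 8], [2, 9], [5]], Q = [[1, 4, 5, 7], [2, 6], [3]].
Insert 7: 7 bumps 8 from row 1; 8 bumps 9 from row 2; 9 appends to row 3. P = [[1, 3, 4, 7], [2, 8], [5, 9]], Q = [[1, 4, 5, 7], [2, 6], [3, 8]].
Insert 6: 6 bumps 7 from row 1; 7 bumps 8 from row 2; 8 bumps 9 from row 3; 9 starts row 4. P = [[1, 3, 4, 6], [2, 7], [5, 8], [9]], Q = [[1, 4, 5, 7], [2, 6], [3, 8], [9]].

So P = [[1, 3, 4, 6], [2, 7], [5, 8], [9]], Q = [[1, 4, 5, 7], [2, 6], [3, 8], [9]].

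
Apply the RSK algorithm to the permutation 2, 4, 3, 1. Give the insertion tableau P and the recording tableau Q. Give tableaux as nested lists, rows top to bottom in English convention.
Insert each entry of the permutation into P by Schensted row insertion, recording in Q the position of each new cell.

Insert 2: appended to row 1. P = [[2]].
Insert 4: appended to row 1. P = [[2, 4]].
Insert 3: 3 bumps 4 from row 1; 4 starts row 2. P = [[2, 3], [4]].
Insert 1: 1 bumps 2 from row 1; 2 bumps 4 from row 2; 4 starts row 3. P = [[1, 3], [2], [4]].

So P = [[1, 3], [2], [4]], Q = [[1, 2], [3], [4]].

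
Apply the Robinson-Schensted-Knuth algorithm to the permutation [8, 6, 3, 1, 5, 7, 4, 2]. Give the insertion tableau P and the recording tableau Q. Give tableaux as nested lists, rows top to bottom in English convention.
P = [[1, 2, 7], [3, 4], [5], [6], [8]], Q = [[1, 5, 6], [2, 7], [3], [4], [8]]

Insert each entry of the permutation into P by Schensted row insertion, recording in Q the position of each new cell.

Insert 8: appended to row 1. P = [[8]].
Insert 6: 6 bumps 8 from row 1; 8 starts row 2. P = [[6], [8]].
Insert 3: 3 bumps 6 from row 1; 6 bumps 8 from row 2; 8 starts row 3. P = [[3], [6], [8]].
Insert 1: 1 bumps 3 from row 1; 3 bumps 6 from row 2; 6 bumps 8 from row 3; 8 starts row 4. P = [[1], [3], [6], [8]].
Insert 5: appended to row 1. P = [[1, 5], [3], [6], [8]].
Insert 7: appended to row 1. P = [[1, 5, 7], [3], [6], [8]].
Insert 4: 4 bumps 5 from row 1; 5 appends to row 2. P = [[1, 4, 7], [3, 5], [6], [8]].
Insert 2: 2 bumps 4 from row 1; 4 bumps 5 from row 2; 5 bumps 6 from row 3; 6 bumps 8 from row 4; 8 starts row 5. P = [[1, 2, 7], [3, 4], [5], [6], [8]].

So P = [[1, 2, 7], [3, 4], [5], [6], [8]], Q = [[1, 5, 6], [2, 7], [3], [4], [8]].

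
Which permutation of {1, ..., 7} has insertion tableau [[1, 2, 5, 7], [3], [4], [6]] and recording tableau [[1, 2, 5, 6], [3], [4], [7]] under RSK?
Reverse the RSK construction: for i from n down to 1, find the cell of Q containing i, remove the entry at that cell from P, and reverse-bump it up through P; the value ejected from row 1 is w(i).

Step i=7: Q has 7 at row 4, column 1; remove 6 from row 4 of P and reverse-bump: 6 enters row 3 and ejects 4; 4 enters row 2 and ejects 3; 3 enters row 1 and ejects 2. So w(7) = 2. P is now [[1, 3, 5, 7], [4], [6]].
Step i=6: Q has 6 at row 1, column 4; remove that cell from P, ejecting 7. So w(6) = 7. P is now [[1, 3, 5], [4], [6]].
Step i=5: Q has 5 at row 1, column 3; remove that cell from P, ejecting 5. So w(5) = 5. P is now [[1, 3], [4], [6]].
Step i=4: Q has 4 at row 3, column 1; remove 6 from row 3 of P and reverse-bump: 6 enters row 2 and ejects 4; 4 enters row 1 and ejects 3. So w(4) = 3. P is now [[1, 4], [6]].
Step i=3: Q has 3 at row 2, column 1; remove 6 from row 2 of P and reverse-bump: 6 enters row 1 and ejects 4. So w(3) = 4. P is now [[1, 6]].
Step i=2: Q has 2 at row 1, column 2; remove that cell from P, ejecting 6. So w(2) = 6. P is now [[1]].
Step i=1: Q has 1 at row 1, column 1; remove that cell from P, ejecting 1. So w(1) = 1. P is now [].

So w = 1 6 4 3 5 7 2.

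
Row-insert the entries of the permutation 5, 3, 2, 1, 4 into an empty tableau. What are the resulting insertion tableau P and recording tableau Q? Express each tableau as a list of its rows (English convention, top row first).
P = [[1, 4], [2], [3], [5]], Q = [[1, 5], [2], [3], [4]]

Insert each entry of the permutation into P by Schensted row insertion, recording in Q the position of each new cell.

Insert 5: appended to row 1. P = [[5]].
Insert 3: 3 bumps 5 from row 1; 5 starts row 2. P = [[3], [5]].
Insert 2: 2 bumps 3 from row 1; 3 bumps 5 from row 2; 5 starts row 3. P = [[2], [3], [5]].
Insert 1: 1 bumps 2 from row 1; 2 bumps 3 from row 2; 3 bumps 5 from row 3; 5 starts row 4. P = [[1], [2], [3], [5]].
Insert 4: appended to row 1. P = [[1, 4], [2], [3], [5]].

So P = [[1, 4], [2], [3], [5]], Q = [[1, 5], [2], [3], [4]].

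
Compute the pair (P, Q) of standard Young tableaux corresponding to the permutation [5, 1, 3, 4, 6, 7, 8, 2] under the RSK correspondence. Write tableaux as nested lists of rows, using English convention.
Insert each entry of the permutation into P by Schensted row insertion, recording in Q the position of each new cell.

Insert 5: appended to row 1. P = [[5]].
Insert 1: 1 bumps 5 from row 1; 5 starts row 2. P = [[1], [5]].
Insert 3: appended to row 1. P = [[1, 3], [5]].
Insert 4: appended to row 1. P = [[1, 3, 4], [5]].
Insert 6: appended to row 1. P = [[1, 3, 4, 6], [5]].
Insert 7: appended to row 1. P = [[1, 3, 4, 6, 7], [5]].
Insert 8: appended to row 1. P = [[1, 3, 4, 6, 7, 8], [5]].
Insert 2: 2 bumps 3 from row 1; 3 bumps 5 from row 2; 5 starts row 3. P = [[1, 2, 4, 6, 7, 8], [3], [5]].

So P = [[1, 2, 4, 6, 7, 8], [3], [5]], Q = [[1, 3, 4, 5, 6, 7], [2], [8]].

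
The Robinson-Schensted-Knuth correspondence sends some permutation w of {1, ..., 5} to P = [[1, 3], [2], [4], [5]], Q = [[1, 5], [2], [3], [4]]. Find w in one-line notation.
Reverse the RSK construction: for i from n down to 1, find the cell of Q containing i, remove the entry at that cell from P, and reverse-bump it up through P; the value ejected from row 1 is w(i).

Step i=5: Q has 5 at row 1, column 2; remove that cell from P, ejecting 3. So w(5) = 3. P is now [[1], [2], [4], [5]].
Step i=4: Q has 4 at row 4, column 1; remove 5 from row 4 of P and reverse-bump: 5 enters row 3 and ejects 4; 4 enters row 2 and ejects 2; 2 enters row 1 and ejects 1. So w(4) = 1. P is now [[2], [4], [5]].
Step i=3: Q has 3 at row 3, column 1; remove 5 from row 3 of P and reverse-bump: 5 enters row 2 and ejects 4; 4 enters row 1 and ejects 2. So w(3) = 2. P is now [[4], [5]].
Step i=2: Q has 2 at row 2, column 1; remove 5 from row 2 of P and reverse-bump: 5 enters row 1 and ejects 4. So w(2) = 4. P is now [[5]].
Step i=1: Q has 1 at row 1, column 1; remove that cell from P, ejecting 5. So w(1) = 5. P is now [].

So w = 5 4 2 1 3.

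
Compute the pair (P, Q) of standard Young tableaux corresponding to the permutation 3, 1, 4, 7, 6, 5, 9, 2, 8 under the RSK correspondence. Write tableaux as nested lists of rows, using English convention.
P = [[1, 2, 5, 8], [3, 4, 9], [6], [7]], Q = [[1, 3, 4, 7], [2, 5, 9], [6], [8]]

Insert each entry of the permutation into P by Schensted row insertion, recording in Q the position of each new cell.

Insert 3: appended to row 1. P = [[3]], Q = [[1]].
Insert 1: 1 bumps 3 from row 1; 3 starts row 2. P = [[1], [3]], Q = [[1], [2]].
Insert 4: appended to row 1. P = [[1, 4], [3]], Q = [[1, 3], [2]].
Insert 7: appended to row 1. P = [[1, 4, 7], [3]], Q = [[1, 3, 4], [2]].
Insert 6: 6 bumps 7 from row 1; 7 appends to row 2. P = [[1, 4, 6], [3, 7]], Q = [[1, 3, 4], [2, 5]].
Insert 5: 5 bumps 6 from row 1; 6 bumps 7 from row 2; 7 starts row 3. P = [[1, 4, 5], [3, 6], [7]], Q = [[1, 3, 4], [2, 5], [6]].
Insert 9: appended to row 1. P = [[1, 4, 5, 9], [3, 6], [7]], Q = [[1, 3, 4, 7], [2, 5], [6]].
Insert 2: 2 bumps 4 from row 1; 4 bumps 6 from row 2; 6 bumps 7 from row 3; 7 starts row 4. P = [[1, 2, 5, 9], [3, 4], [6], [7]], Q = [[1, 3, 4, 7], [2, 5], [6], [8]].
Insert 8: 8 bumps 9 from row 1; 9 appends to row 2. P = [[1, 2, 5, 8], [3, 4, 9], [6], [7]], Q = [[1, 3, 4, 7], [2, 5, 9], [6], [8]].

So P = [[1, 2, 5, 8], [3, 4, 9], [6], [7]], Q = [[1, 3, 4, 7], [2, 5, 9], [6], [8]].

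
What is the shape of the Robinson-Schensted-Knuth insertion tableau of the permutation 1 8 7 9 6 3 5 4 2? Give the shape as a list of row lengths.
Row-insert each entry into an empty tableau.

After inserting 1: P = [[1]].
After inserting 8: P = [[1, 8]].
After inserting 7: P = [[1, 7], [8]].
After inserting 9: P = [[1, 7, 9], [8]].
After inserting 6: P = [[1, 6, 9], [7], [8]].
After inserting 3: P = [[1, 3, 9], [6], [7], [8]].
After inserting 5: P = [[1, 3, 5], [6, 9], [7], [8]].
After inserting 4: P = [[1, 3, 4], [5, 9], [6], [7], [8]].
After inserting 2: P = [[1, 2, 4], [3, 9], [5], [6], [7], [8]].

The final insertion tableau P = [[1, 2, 4], [3, 9], [5], [6], [7], [8]] has shape [3, 2, 1, 1, 1, 1].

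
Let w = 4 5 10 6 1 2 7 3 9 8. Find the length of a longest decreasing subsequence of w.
3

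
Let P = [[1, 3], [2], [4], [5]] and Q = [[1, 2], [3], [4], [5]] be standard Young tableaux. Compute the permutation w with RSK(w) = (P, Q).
2 5 4 3 1

Reverse the RSK construction: for i from n down to 1, find the cell of Q containing i, remove the entry at that cell from P, and reverse-bump it up through P; the value ejected from row 1 is w(i).

Step i=5: Q has 5 at row 4, column 1; remove 5 from row 4 of P and reverse-bump: 5 enters row 3 and ejects 4; 4 enters row 2 and ejects 2; 2 enters row 1 and ejects 1. So w(5) = 1. P is now [[2, 3], [4], [5]].
Step i=4: Q has 4 at row 3, column 1; remove 5 from row 3 of P and reverse-bump: 5 enters row 2 and ejects 4; 4 enters row 1 and ejects 3. So w(4) = 3. P is now [[2, 4], [5]].
Step i=3: Q has 3 at row 2, column 1; remove 5 from row 2 of P and reverse-bump: 5 enters row 1 and ejects 4. So w(3) = 4. P is now [[2, 5]].
Step i=2: Q has 2 at row 1, column 2; remove that cell from P, ejecting 5. So w(2) = 5. P is now [[2]].
Step i=1: Q has 1 at row 1, column 1; remove that cell from P, ejecting 2. So w(1) = 2. P is now [].

So w = 2 5 4 3 1.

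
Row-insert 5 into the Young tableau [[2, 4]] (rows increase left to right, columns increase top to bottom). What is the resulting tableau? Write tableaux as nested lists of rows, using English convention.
[[2, 4, 5]]

5 is larger than every entry of row 1, so it is appended to row 1. The new tableau is [[2, 4, 5]].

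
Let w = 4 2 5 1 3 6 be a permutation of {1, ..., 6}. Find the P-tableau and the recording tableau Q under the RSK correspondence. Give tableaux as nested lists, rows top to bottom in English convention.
Insert each entry of the permutation into P by Schensted row insertion, recording in Q the position of each new cell.

After inserting 4: P = [[4]].
After inserting 2: P = [[2], [4]].
After inserting 5: P = [[2, 5], [4]].
After inserting 1: P = [[1, 5], [2], [4]].
After inserting 3: P = [[1, 3], [2, 5], [4]].
After inserting 6: P = [[1, 3, 6], [2, 5], [4]].

So P = [[1, 3, 6], [2, 5], [4]], Q = [[1, 3, 6], [2, 5], [4]].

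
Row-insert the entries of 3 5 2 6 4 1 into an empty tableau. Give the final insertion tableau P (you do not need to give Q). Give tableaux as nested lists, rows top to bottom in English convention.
Insert 3: appended to row 1. P = [[3]].
Insert 5: appended to row 1. P = [[3, 5]].
Insert 2: 2 bumps 3 from row 1; 3 starts row 2. P = [[2, 5], [3]].
Insert 6: appended to row 1. P = [[2, 5, 6], [3]].
Insert 4: 4 bumps 5 from row 1; 5 appends to row 2. P = [[2, 4, 6], [3, 5]].
Insert 1: 1 bumps 2 from row 1; 2 bumps 3 from row 2; 3 starts row 3. P = [[1, 4, 6], [2, 5], [3]].

So P = [[1, 4, 6], [2, 5], [3]].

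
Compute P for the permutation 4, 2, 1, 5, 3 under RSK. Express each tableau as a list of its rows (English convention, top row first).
Insert 4: appended to row 1. P = [[4]].
Insert 2: 2 bumps 4 from row 1; 4 starts row 2. P = [[2], [4]].
Insert 1: 1 bumps 2 from row 1; 2 bumps 4 from row 2; 4 starts row 3. P = [[1], [2], [4]].
Insert 5: appended to row 1. P = [[1, 5], [2], [4]].
Insert 3: 3 bumps 5 from row 1; 5 appends to row 2. P = [[1, 3], [2, 5], [4]].

So P = [[1, 3], [2, 5], [4]].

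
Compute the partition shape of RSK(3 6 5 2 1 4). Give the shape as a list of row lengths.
[2, 2, 1, 1]

RSK row insertion gives P = [[1, 4], [2, 5], [3], [6]], which has shape [2, 2, 1, 1].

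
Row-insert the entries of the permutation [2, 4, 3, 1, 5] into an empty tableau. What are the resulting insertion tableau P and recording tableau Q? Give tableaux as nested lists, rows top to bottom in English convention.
P = [[1, 3, 5], [2], [4]], Q = [[1, 2, 5], [3], [4]]

Insert each entry of the permutation into P by Schensted row insertion, recording in Q the position of each new cell.

After inserting 2: P = [[2]].
After inserting 4: P = [[2, 4]].
After inserting 3: P = [[2, 3], [4]].
After inserting 1: P = [[1, 3], [2], [4]].
After inserting 5: P = [[1, 3, 5], [2], [4]].

So P = [[1, 3, 5], [2], [4]], Q = [[1, 2, 5], [3], [4]].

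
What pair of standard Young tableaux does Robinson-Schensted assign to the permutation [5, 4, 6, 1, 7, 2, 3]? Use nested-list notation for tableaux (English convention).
P = [[1, 2, 3], [4, 6, 7], [5]], Q = [[1, 3, 5], [2, 6, 7], [4]]

Insert each entry of the permutation into P by Schensted row insertion, recording in Q the position of each new cell.

After inserting 5: P = [[5]].
After inserting 4: P = [[4], [5]].
After inserting 6: P = [[4, 6], [5]].
After inserting 1: P = [[1, 6], [4], [5]].
After inserting 7: P = [[1, 6, 7], [4], [5]].
After inserting 2: P = [[1, 2, 7], [4, 6], [5]].
After inserting 3: P = [[1, 2, 3], [4, 6, 7], [5]].

So P = [[1, 2, 3], [4, 6, 7], [5]], Q = [[1, 3, 5], [2, 6, 7], [4]].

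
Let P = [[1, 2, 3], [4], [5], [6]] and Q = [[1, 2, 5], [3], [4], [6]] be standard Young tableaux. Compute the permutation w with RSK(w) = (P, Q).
1 6 5 2 4 3

Reverse the RSK construction: for i from n down to 1, find the cell of Q containing i, remove the entry at that cell from P, and reverse-bump it up through P; the value ejected from row 1 is w(i).

Step i=6: Q has 6 at row 4, column 1; remove 6 from row 4 of P and reverse-bump: 6 enters row 3 and ejects 5; 5 enters row 2 and ejects 4; 4 enters row 1 and ejects 3. So w(6) = 3. P is now [[1, 2, 4], [5], [6]].
Step i=5: Q has 5 at row 1, column 3; remove that cell from P, ejecting 4. So w(5) = 4. P is now [[1, 2], [5], [6]].
Step i=4: Q has 4 at row 3, column 1; remove 6 from row 3 of P and reverse-bump: 6 enters row 2 and ejects 5; 5 enters row 1 and ejects 2. So w(4) = 2. P is now [[1, 5], [6]].
Step i=3: Q has 3 at row 2, column 1; remove 6 from row 2 of P and reverse-bump: 6 enters row 1 and ejects 5. So w(3) = 5. P is now [[1, 6]].
Step i=2: Q has 2 at row 1, column 2; remove that cell from P, ejecting 6. So w(2) = 6. P is now [[1]].
Step i=1: Q has 1 at row 1, column 1; remove that cell from P, ejecting 1. So w(1) = 1. P is now [].

So w = 1 6 5 2 4 3.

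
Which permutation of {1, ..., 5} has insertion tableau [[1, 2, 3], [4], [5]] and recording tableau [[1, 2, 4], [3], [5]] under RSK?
1 5 2 4 3

Reverse the RSK construction: for i from n down to 1, find the cell of Q containing i, remove the entry at that cell from P, and reverse-bump it up through P; the value ejected from row 1 is w(i).

Step i=5: Q has 5 at row 3, column 1; remove 5 from row 3 of P and reverse-bump: 5 enters row 2 and ejects 4; 4 enters row 1 and ejects 3. So w(5) = 3. P is now [[1, 2, 4], [5]].
Step i=4: Q has 4 at row 1, column 3; remove that cell from P, ejecting 4. So w(4) = 4. P is now [[1, 2], [5]].
Step i=3: Q has 3 at row 2, column 1; remove 5 from row 2 of P and reverse-bump: 5 enters row 1 and ejects 2. So w(3) = 2. P is now [[1, 5]].
Step i=2: Q has 2 at row 1, column 2; remove that cell from P, ejecting 5. So w(2) = 5. P is now [[1]].
Step i=1: Q has 1 at row 1, column 1; remove that cell from P, ejecting 1. So w(1) = 1. P is now [].

So w = 1 5 2 4 3.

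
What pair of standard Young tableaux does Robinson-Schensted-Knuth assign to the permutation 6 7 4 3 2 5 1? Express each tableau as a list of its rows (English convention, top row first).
P = [[1, 5], [2, 7], [3], [4], [6]], Q = [[1, 2], [3, 6], [4], [5], [7]]

Insert each entry of the permutation into P by Schensted row insertion, recording in Q the position of each new cell.

Insert 6: appended to row 1. P = [[6]], Q = [[1]].
Insert 7: appended to row 1. P = [[6, 7]], Q = [[1, 2]].
Insert 4: 4 bumps 6 from row 1; 6 starts row 2. P = [[4, 7], [6]], Q = [[1, 2], [3]].
Insert 3: 3 bumps 4 from row 1; 4 bumps 6 from row 2; 6 starts row 3. P = [[3, 7], [4], [6]], Q = [[1, 2], [3], [4]].
Insert 2: 2 bumps 3 from row 1; 3 bumps 4 from row 2; 4 bumps 6 from row 3; 6 starts row 4. P = [[2, 7], [3], [4], [6]], Q = [[1, 2], [3], [4], [5]].
Insert 5: 5 bumps 7 from row 1; 7 appends to row 2. P = [[2, 5], [3, 7], [4], [6]], Q = [[1, 2], [3, 6], [4], [5]].
Insert 1: 1 bumps 2 from row 1; 2 bumps 3 from row 2; 3 bumps 4 from row 3; 4 bumps 6 from row 4; 6 starts row 5. P = [[1, 5], [2, 7], [3], [4], [6]], Q = [[1, 2], [3, 6], [4], [5], [7]].

So P = [[1, 5], [2, 7], [3], [4], [6]], Q = [[1, 2], [3, 6], [4], [5], [7]].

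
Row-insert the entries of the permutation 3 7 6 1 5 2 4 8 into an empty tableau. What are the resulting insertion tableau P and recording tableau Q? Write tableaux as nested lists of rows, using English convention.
Insert each entry of the permutation into P by Schensted row insertion, recording in Q the position of each new cell.

After inserting 3: P = [[3]].
After inserting 7: P = [[3, 7]].
After inserting 6: P = [[3, 6], [7]].
After inserting 1: P = [[1, 6], [3], [7]].
After inserting 5: P = [[1, 5], [3, 6], [7]].
After inserting 2: P = [[1, 2], [3, 5], [6], [7]].
After inserting 4: P = [[1, 2, 4], [3, 5], [6], [7]].
After inserting 8: P = [[1, 2, 4, 8], [3, 5], [6], [7]].

So P = [[1, 2, 4, 8], [3, 5], [6], [7]], Q = [[1, 2, 7, 8], [3, 5], [4], [6]].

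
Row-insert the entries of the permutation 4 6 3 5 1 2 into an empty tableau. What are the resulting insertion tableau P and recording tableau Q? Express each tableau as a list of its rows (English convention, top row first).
P = [[1, 2], [3, 5], [4, 6]], Q = [[1, 2], [3, 4], [5, 6]]

Insert each entry of the permutation into P by Schensted row insertion, recording in Q the position of each new cell.

Insert 4: appended to row 1. P = [[4]].
Insert 6: appended to row 1. P = [[4, 6]].
Insert 3: 3 bumps 4 from row 1; 4 starts row 2. P = [[3, 6], [4]].
Insert 5: 5 bumps 6 from row 1; 6 appends to row 2. P = [[3, 5], [4, 6]].
Insert 1: 1 bumps 3 from row 1; 3 bumps 4 from row 2; 4 starts row 3. P = [[1, 5], [3, 6], [4]].
Insert 2: 2 bumps 5 from row 1; 5 bumps 6 from row 2; 6 appends to row 3. P = [[1, 2], [3, 5], [4, 6]].

So P = [[1, 2], [3, 5], [4, 6]], Q = [[1, 2], [3, 4], [5, 6]].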